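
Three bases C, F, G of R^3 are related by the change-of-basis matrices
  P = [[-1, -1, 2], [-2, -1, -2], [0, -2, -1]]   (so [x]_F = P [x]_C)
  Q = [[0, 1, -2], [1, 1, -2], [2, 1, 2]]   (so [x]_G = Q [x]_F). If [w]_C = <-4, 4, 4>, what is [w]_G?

<20, 28, -12>

Apply P to get F-coordinates <8, -4, -12>, then Q to get G-coordinates.
The result is [w]_G = <20, 28, -12>.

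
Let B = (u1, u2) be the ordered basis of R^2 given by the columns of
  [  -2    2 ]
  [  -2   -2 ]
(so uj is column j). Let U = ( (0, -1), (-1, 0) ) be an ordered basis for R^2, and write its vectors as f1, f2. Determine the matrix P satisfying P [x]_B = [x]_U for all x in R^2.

Let M have columns uj and N have columns fj. Then for every x, N [x]_U = x = M [x]_B, so P = N^(-1) M.
Since det N = -1, N^(-1) has integer entries; multiplying gives P = [[2, 2], [2, -2]].

[[2, 2], [2, -2]]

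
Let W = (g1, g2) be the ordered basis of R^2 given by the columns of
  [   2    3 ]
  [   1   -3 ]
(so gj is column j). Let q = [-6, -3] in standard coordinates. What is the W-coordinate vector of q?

[-3, 0]

We seek scalars with c_1 g1 + c_2 g2 = q; equivalently solve M c = q where the columns of M are g1, g2.
System: 2c_1 + 3c_2 = -6, c_1 - 3c_2 = -3; solving gives c_1 = -3, c_2 = 0.
Check: -3g1 + 0·g2 = [-6, -3].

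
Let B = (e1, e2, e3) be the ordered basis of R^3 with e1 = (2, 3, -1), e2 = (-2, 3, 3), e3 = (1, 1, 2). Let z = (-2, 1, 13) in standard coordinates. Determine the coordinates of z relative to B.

Write z = c_1 e1 + ... + c_3 e3 and solve for the c_i.
Row-reducing the augmented matrix [M | z] gives c = (-2, 1, 4).
Check: -2e1 + e2 + 4e3 = (-2, 1, 13).

(-2, 1, 4)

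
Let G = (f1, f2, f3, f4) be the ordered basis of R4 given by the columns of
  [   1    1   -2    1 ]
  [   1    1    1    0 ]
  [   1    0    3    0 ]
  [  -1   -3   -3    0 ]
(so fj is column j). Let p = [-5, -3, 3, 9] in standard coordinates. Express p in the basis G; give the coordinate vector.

[p]_G is the unique c with M c = p, where M has columns f1, ..., f4.
Gaussian elimination on [M | p] yields c = (0, -4, 1, 1).
Check: 0·f1 - 4f2 + f3 + f4 = [-5, -3, 3, 9].

[0, -4, 1, 1]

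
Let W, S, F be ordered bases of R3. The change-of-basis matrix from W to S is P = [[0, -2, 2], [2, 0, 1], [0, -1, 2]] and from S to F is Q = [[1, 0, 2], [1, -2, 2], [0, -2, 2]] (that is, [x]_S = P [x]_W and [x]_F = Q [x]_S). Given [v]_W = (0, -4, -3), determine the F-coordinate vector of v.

(-2, 4, 2)

First [v]_S = P [v]_W = (2, -3, -2).
Then [v]_F = Q [v]_S = (-2, 4, 2).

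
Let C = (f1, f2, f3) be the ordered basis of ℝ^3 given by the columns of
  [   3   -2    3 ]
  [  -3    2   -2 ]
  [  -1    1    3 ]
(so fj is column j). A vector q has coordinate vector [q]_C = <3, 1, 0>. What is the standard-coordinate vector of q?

<7, -7, -2>

q = M [q]_C, where M has columns f1, ..., f3.
Carrying out the matrix-vector product, q = <7, -7, -2>.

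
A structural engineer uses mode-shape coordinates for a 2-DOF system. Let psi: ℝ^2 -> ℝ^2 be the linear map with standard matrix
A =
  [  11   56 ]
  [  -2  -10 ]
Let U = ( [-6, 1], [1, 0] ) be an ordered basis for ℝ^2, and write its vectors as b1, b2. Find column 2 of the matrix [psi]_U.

[-2, -1]

Compute psi(b2) = A b2 = [11, -2] in standard coordinates.
Then write this in U-coordinates: solve for y in y_1 b1 + y_2 b2 = [11, -2].
This gives y = [-2, -1], which is column 2 of [psi]_U.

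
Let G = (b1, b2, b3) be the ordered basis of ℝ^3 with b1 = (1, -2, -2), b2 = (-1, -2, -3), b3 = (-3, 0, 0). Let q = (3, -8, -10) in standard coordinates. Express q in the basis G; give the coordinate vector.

(2, 2, -1)

We seek scalars with c_1 b1 + ... + c_3 b3 = q; equivalently solve M c = q where the columns of M are b1, ..., b3.
Row-reducing the augmented matrix [M | q] gives c = (2, 2, -1).
Check: 2b1 + 2b2 - b3 = (3, -8, -10).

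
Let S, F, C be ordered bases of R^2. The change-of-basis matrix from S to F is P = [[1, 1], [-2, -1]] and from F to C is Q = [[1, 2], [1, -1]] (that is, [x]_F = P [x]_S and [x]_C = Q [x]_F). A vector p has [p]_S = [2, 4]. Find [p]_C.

[-10, 14]

Apply P to get F-coordinates [6, -8], then Q to get C-coordinates.
The result is [p]_C = [-10, 14].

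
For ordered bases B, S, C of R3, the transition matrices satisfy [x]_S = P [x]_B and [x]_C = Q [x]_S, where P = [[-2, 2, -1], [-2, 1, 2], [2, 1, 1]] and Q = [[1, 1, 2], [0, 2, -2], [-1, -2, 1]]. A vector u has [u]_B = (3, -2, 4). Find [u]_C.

First [u]_S = P [u]_B = (-14, 0, 8).
Then [u]_C = Q [u]_S = (2, -16, 22).

(2, -16, 22)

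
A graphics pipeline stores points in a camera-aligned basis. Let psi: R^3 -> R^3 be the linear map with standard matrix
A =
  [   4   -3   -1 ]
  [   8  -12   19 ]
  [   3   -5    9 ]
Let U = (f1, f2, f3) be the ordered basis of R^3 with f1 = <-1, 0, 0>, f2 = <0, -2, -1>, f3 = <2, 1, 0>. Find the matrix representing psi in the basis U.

With P the matrix whose columns are f1, ..., f3, [psi]_U = P^(-1) A P.
Column by column: psi(f1) = A f1 = <-4, -8, -3>; its U-coordinates <0, 3, -2> give column 1.
Continuing for each basis vector yields [psi]_U = [[0, -1, -1], [3, -1, -1], [-2, 3, 2]].

[[0, -1, -1], [3, -1, -1], [-2, 3, 2]]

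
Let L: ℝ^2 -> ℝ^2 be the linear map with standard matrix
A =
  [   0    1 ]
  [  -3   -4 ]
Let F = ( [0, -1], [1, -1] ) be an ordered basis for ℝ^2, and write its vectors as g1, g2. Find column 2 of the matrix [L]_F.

Column 2 of [L]_F is the F-coordinate vector of L(g2).
In standard coordinates L(g2) = A g2 = [-1, 1].
Converting to F: [-1, 1] = 0·g1 - g2, so the coordinate vector is [0, -1].

[0, -1]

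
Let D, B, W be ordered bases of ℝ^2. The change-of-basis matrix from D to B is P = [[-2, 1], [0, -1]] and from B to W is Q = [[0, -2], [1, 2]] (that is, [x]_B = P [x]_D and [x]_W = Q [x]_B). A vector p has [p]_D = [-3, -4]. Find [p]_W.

Apply P to get B-coordinates [2, 4], then Q to get W-coordinates.
The result is [p]_W = [-8, 10].

[-8, 10]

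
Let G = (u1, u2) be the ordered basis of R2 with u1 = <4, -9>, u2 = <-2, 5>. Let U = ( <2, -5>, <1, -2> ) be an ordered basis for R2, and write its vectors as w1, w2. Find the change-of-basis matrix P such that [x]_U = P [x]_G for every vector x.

Take x = uj: its G-coordinates are the j-th standard unit vector, so P e_j — column j of P — equals [uj]_U.
u1 = w1 + 2w2, giving column 1 = <1, 2>; repeating for each j gives P = [[1, -1], [2, 0]].

[[1, -1], [2, 0]]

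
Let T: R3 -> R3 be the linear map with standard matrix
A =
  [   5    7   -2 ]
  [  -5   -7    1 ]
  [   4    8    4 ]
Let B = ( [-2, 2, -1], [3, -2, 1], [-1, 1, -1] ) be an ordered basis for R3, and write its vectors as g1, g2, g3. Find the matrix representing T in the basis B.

[[0, -1, -2], [1, -1, 1], [-3, 0, 3]]

The j-th column of [T]_B is [T(gj)]_B.
T(g1) = A g1 = [6, -5, 4] = 0·g1 + g2 - 3g3, so column 1 is [0, 1, -3].
Repeating for g2, g3 and assembling the columns gives [[0, -1, -2], [1, -1, 1], [-3, 0, 3]].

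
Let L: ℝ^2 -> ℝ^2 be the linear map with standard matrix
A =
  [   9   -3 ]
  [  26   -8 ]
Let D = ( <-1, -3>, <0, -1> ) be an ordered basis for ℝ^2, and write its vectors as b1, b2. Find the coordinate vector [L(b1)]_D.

<0, 2>

Compute L(b1) = A b1 = <0, -2> in standard coordinates.
Then write this in D-coordinates: solve for y in y_1 b1 + y_2 b2 = <0, -2>.
This gives y = <0, 2>, which is column 1 of [L]_D.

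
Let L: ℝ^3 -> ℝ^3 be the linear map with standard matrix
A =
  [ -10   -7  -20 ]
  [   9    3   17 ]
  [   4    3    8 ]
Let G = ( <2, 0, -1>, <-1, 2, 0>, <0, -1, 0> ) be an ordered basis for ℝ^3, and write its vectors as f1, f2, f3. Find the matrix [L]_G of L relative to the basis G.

[[0, -2, 3], [0, 0, -1], [-1, 3, 1]]

The j-th column of [L]_G is [L(fj)]_G.
L(f1) = A f1 = <0, 1, 0> = 0·f1 + 0·f2 - f3, so column 1 is <0, 0, -1>.
Repeating for f2, f3 and assembling the columns gives [[0, -2, 3], [0, 0, -1], [-1, 3, 1]].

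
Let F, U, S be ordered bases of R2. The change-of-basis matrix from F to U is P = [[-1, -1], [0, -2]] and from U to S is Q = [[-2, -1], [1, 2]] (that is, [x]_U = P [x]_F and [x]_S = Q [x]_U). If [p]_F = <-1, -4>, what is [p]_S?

<-18, 21>

Composing the changes, [p]_S = Q P [p]_F.
Q P = [[2, 4], [-1, -5]]; applying this to <-1, -4> gives <-18, 21>.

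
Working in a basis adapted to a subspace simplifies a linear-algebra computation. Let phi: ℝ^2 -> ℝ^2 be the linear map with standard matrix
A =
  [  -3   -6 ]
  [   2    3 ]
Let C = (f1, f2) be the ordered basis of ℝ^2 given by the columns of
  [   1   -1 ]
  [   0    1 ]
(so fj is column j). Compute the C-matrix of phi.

Let P have columns f1, f2. Then [phi]_C = P^(-1) A P.
Here det P = 1, so P^(-1) is integer; computing A P first and then P^(-1)(A P) gives [[-1, -2], [2, 1]].

[[-1, -2], [2, 1]]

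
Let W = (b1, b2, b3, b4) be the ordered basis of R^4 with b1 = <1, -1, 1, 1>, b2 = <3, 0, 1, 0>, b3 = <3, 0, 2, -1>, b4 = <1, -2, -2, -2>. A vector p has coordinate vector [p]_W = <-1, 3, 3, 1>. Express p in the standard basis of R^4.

By definition p = -b1 + 3b2 + 3b3 + b4.
Summing componentwise gives <18, -1, 6, -6>.

<18, -1, 6, -6>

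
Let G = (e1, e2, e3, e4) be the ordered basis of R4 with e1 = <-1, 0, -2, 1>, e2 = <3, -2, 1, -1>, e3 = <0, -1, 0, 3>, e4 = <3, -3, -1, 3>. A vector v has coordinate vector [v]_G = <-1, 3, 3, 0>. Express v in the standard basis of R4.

By definition v = -e1 + 3e2 + 3e3 + 0·e4.
Summing componentwise gives <10, -9, 5, 5>.

<10, -9, 5, 5>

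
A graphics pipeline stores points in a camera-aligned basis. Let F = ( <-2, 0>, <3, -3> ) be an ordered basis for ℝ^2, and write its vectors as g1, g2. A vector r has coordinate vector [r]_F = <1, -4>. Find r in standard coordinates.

By definition r = g1 - 4g2.
Summing componentwise gives <-14, 12>.

<-14, 12>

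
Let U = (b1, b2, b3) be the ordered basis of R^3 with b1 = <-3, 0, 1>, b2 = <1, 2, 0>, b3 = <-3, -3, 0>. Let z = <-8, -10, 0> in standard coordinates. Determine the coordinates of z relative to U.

We seek scalars with c_1 b1 + ... + c_3 b3 = z; equivalently solve M c = z where the columns of M are b1, ..., b3.
Solving this 3x3 system gives c = (0, -2, 2).
Check: 0·b1 - 2b2 + 2b3 = <-8, -10, 0>.

<0, -2, 2>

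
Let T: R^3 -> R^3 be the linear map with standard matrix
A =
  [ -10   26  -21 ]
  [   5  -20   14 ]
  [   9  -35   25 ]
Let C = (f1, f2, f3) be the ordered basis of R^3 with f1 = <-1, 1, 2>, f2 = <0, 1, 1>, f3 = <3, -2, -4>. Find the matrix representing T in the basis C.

[[-3, -2, -2], [0, -2, 1], [-3, 1, 0]]

The j-th column of [T]_C is [T(fj)]_C.
T(f1) = A f1 = <-6, 3, 6> = -3f1 + 0·f2 - 3f3, so column 1 is <-3, 0, -3>.
Repeating for f2, f3 and assembling the columns gives [[-3, -2, -2], [0, -2, 1], [-3, 1, 0]].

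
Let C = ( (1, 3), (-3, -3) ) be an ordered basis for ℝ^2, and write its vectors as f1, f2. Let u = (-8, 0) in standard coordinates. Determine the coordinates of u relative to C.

Write u = c_1 f1 + c_2 f2 and solve for the c_i.
System: c_1 - 3c_2 = -8, 3c_1 - 3c_2 = 0; solving gives c_1 = 4, c_2 = 4.
Check: 4f1 + 4f2 = (-8, 0).

(4, 4)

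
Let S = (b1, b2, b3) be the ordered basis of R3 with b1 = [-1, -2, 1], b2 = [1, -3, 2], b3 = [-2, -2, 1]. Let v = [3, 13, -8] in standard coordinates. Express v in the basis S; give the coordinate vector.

[2, -3, -4]

Write v = c_1 b1 + ... + c_3 b3 and solve for the c_i.
Gaussian elimination on [M | v] yields c = (2, -3, -4).
Check: 2b1 - 3b2 - 4b3 = [3, 13, -8].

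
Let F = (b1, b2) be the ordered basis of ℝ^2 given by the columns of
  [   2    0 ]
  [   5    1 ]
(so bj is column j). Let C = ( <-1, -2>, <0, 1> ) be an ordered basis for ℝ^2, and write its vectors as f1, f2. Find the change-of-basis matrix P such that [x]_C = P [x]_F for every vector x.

[[-2, 0], [1, 1]]

Take x = bj: its F-coordinates are the j-th standard unit vector, so P e_j — column j of P — equals [bj]_C.
b1 = -2f1 + f2, giving column 1 = <-2, 1>; repeating for each j gives P = [[-2, 0], [1, 1]].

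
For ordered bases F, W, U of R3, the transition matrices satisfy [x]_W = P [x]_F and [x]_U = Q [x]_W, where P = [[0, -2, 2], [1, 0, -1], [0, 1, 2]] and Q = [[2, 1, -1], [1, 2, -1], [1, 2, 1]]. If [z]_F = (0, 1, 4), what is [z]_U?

Composing the changes, [z]_U = Q P [z]_F.
Q P = [[1, -5, 1], [2, -3, -2], [2, -1, 2]]; applying this to (0, 1, 4) gives (-1, -11, 7).

(-1, -11, 7)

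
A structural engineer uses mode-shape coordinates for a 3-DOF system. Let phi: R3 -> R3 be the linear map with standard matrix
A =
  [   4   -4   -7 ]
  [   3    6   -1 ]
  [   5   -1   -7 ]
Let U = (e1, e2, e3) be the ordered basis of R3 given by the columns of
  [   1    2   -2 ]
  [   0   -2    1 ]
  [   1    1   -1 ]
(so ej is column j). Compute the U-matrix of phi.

[[-1, 1, -3], [-1, 3, 0], [0, -1, 1]]

With P the matrix whose columns are e1, ..., e3, [phi]_U = P^(-1) A P.
Column by column: phi(e1) = A e1 = [-3, 2, -2]; its U-coordinates [-1, -1, 0] give column 1.
Continuing for each basis vector yields [phi]_U = [[-1, 1, -3], [-1, 3, 0], [0, -1, 1]].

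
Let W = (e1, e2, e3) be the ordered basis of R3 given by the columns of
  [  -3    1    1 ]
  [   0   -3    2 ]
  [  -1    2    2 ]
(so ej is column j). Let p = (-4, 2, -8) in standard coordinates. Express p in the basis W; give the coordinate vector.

We seek scalars with c_1 e1 + ... + c_3 e3 = p; equivalently solve M c = p where the columns of M are e1, ..., e3.
Solving this 3x3 system gives c = (0, -2, -2).
Check: 0·e1 - 2e2 - 2e3 = (-4, 2, -8).

(0, -2, -2)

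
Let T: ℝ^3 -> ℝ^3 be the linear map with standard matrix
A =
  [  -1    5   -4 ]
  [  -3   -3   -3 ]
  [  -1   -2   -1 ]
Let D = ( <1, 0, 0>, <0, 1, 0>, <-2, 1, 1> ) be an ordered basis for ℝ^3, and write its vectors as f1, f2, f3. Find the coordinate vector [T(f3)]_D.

Column 3 of [T]_D is the D-coordinate vector of T(f3).
In standard coordinates T(f3) = A f3 = <3, 0, -1>.
Converting to D: <3, 0, -1> = f1 + f2 - f3, so the coordinate vector is <1, 1, -1>.

<1, 1, -1>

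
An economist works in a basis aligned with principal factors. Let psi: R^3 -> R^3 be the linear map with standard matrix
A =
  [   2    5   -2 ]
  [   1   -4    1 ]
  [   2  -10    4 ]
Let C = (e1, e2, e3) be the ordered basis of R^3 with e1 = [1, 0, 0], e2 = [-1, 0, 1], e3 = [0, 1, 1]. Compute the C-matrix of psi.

Let P have columns e1, ..., e3. Then [psi]_C = P^(-1) A P.
Here det P = -1, so P^(-1) is integer; computing A P first and then P^(-1)(A P) gives [[3, -2, 0], [1, 2, -3], [1, 0, -3]].

[[3, -2, 0], [1, 2, -3], [1, 0, -3]]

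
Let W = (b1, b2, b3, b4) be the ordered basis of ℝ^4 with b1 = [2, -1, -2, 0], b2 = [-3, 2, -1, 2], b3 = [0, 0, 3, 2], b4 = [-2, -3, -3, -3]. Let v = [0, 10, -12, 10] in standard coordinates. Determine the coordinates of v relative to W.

Write v = c_1 b1 + ... + c_4 b4 and solve for the c_i.
Solving this 4x4 system gives c = (4, 4, -2, -2).
Check: 4b1 + 4b2 - 2b3 - 2b4 = [0, 10, -12, 10].

[4, 4, -2, -2]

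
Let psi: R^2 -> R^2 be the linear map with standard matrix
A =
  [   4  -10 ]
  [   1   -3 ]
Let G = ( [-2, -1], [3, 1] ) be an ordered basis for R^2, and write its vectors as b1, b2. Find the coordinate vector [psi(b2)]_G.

Column 2 of [psi]_G is the G-coordinate vector of psi(b2).
In standard coordinates psi(b2) = A b2 = [2, 0].
Converting to G: [2, 0] = 2b1 + 2b2, so the coordinate vector is [2, 2].

[2, 2]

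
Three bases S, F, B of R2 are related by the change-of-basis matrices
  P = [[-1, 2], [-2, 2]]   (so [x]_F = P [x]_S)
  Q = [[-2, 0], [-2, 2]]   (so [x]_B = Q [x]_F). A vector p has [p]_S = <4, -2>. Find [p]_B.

<16, -8>

Apply P to get F-coordinates <-8, -12>, then Q to get B-coordinates.
The result is [p]_B = <16, -8>.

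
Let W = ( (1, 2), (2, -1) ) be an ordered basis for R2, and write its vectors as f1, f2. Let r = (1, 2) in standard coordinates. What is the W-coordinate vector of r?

We seek scalars with c_1 f1 + c_2 f2 = r; equivalently solve M c = r where the columns of M are f1, f2.
System: c_1 + 2c_2 = 1, 2c_1 - c_2 = 2; solving gives c_1 = 1, c_2 = 0.
Check: f1 + 0·f2 = (1, 2).

(1, 0)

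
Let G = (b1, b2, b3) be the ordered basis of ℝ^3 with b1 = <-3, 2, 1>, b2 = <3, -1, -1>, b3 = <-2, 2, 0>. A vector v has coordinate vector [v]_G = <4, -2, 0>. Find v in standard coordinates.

<-18, 10, 6>

v = M [v]_G, where M has columns b1, ..., b3.
Carrying out the matrix-vector product, v = <-18, 10, 6>.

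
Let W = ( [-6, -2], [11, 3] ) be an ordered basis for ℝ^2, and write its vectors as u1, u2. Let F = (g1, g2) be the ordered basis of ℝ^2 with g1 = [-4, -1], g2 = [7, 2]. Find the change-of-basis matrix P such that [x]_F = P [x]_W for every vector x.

[[-2, -1], [-2, 1]]

Take x = uj: its W-coordinates are the j-th standard unit vector, so P e_j — column j of P — equals [uj]_F.
u1 = -2g1 - 2g2, giving column 1 = [-2, -2]; repeating for each j gives P = [[-2, -1], [-2, 1]].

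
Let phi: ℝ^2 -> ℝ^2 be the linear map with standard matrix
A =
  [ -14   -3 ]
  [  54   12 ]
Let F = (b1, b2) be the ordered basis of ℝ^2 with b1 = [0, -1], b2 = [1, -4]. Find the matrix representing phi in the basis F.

[[0, 2], [3, -2]]

The j-th column of [phi]_F is [phi(bj)]_F.
phi(b1) = A b1 = [3, -12] = 0·b1 + 3b2, so column 1 is [0, 3].
Repeating for b2 and assembling the columns gives [[0, 2], [3, -2]].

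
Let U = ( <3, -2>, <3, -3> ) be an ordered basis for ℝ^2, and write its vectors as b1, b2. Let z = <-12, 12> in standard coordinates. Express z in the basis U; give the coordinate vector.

[z]_U is the unique c with M c = z, where M has columns b1, b2.
System: 3c_1 + 3c_2 = -12, -2c_1 - 3c_2 = 12; solving gives c_1 = 0, c_2 = -4.
Check: 0·b1 - 4b2 = <-12, 12>.

<0, -4>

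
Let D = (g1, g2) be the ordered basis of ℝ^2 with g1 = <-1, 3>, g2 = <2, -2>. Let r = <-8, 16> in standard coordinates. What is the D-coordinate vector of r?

<4, -2>

[r]_D is the unique c with M c = r, where M has columns g1, g2.
System: -c_1 + 2c_2 = -8, 3c_1 - 2c_2 = 16; solving gives c_1 = 4, c_2 = -2.
Check: 4g1 - 2g2 = <-8, 16>.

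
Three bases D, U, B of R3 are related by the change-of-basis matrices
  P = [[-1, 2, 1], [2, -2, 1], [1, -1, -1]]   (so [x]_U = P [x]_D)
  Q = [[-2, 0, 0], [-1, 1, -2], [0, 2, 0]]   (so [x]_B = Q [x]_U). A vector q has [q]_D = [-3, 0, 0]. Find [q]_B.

[-6, -3, -12]

Apply P to get U-coordinates [3, -6, -3], then Q to get B-coordinates.
The result is [q]_B = [-6, -3, -12].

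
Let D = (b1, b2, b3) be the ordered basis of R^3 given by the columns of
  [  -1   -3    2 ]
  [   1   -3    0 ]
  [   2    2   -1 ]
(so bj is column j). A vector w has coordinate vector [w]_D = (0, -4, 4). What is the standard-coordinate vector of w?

(20, 12, -12)

w = M [w]_D, where M has columns b1, ..., b3.
Carrying out the matrix-vector product, w = (20, 12, -12).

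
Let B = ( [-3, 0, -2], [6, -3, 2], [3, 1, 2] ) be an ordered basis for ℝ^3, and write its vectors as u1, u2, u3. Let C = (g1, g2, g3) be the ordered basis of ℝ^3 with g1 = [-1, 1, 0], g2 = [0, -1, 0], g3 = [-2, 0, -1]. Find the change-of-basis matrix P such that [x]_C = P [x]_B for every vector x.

Column j of P is [uj]_C, since P maps B-coordinates to C-coordinates.
Expressing u1 in C: u1 = -g1 - g2 + 2g3, so column 1 of P is [-1, -1, 2].
Doing the same for each uj gives P = [[-1, -2, 1], [-1, 1, 0], [2, -2, -2]].

[[-1, -2, 1], [-1, 1, 0], [2, -2, -2]]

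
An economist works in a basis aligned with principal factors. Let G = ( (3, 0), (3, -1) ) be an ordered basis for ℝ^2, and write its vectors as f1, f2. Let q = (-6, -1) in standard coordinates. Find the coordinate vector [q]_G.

Write q = c_1 f1 + c_2 f2 and solve for the c_i.
System: 3c_1 + 3c_2 = -6, 0c_1 - c_2 = -1; solving gives c_1 = -3, c_2 = 1.
Check: -3f1 + f2 = (-6, -1).

(-3, 1)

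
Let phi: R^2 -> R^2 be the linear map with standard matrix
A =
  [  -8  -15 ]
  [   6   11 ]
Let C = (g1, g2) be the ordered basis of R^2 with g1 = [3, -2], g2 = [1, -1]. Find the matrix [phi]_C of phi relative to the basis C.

Let P have columns g1, g2. Then [phi]_C = P^(-1) A P.
Here det P = -1, so P^(-1) is integer; computing A P first and then P^(-1)(A P) gives [[2, 2], [0, 1]].

[[2, 2], [0, 1]]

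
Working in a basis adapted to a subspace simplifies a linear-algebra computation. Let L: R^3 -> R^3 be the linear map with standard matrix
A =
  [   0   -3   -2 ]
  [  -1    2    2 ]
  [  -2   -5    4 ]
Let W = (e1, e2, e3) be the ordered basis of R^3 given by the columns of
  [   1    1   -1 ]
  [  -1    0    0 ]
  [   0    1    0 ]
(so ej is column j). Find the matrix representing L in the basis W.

With P the matrix whose columns are e1, ..., e3, [L]_W = P^(-1) A P.
Column by column: L(e1) = A e1 = [3, -3, 3]; its W-coordinates [3, 3, 3] give column 1.
Continuing for each basis vector yields [L]_W = [[3, -1, -1], [3, 2, 2], [3, 3, 1]].

[[3, -1, -1], [3, 2, 2], [3, 3, 1]]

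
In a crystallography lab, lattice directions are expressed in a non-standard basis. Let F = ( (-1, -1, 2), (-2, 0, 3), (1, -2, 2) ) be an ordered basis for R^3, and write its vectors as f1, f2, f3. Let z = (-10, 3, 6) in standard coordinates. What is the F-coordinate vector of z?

(3, 2, -3)

Write z = c_1 f1 + ... + c_3 f3 and solve for the c_i.
Row-reducing the augmented matrix [M | z] gives c = (3, 2, -3).
Check: 3f1 + 2f2 - 3f3 = (-10, 3, 6).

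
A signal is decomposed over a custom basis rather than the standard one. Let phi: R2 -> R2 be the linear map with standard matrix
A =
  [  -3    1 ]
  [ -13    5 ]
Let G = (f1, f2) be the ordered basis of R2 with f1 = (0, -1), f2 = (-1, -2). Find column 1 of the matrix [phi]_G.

(3, 1)

Compute phi(f1) = A f1 = (-1, -5) in standard coordinates.
Then write this in G-coordinates: solve for y in y_1 f1 + y_2 f2 = (-1, -5).
This gives y = (3, 1), which is column 1 of [phi]_G.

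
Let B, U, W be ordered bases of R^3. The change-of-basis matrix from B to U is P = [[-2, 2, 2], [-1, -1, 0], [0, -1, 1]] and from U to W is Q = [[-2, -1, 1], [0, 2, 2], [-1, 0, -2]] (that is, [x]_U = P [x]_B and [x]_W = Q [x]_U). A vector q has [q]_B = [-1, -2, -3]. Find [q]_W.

[12, 4, 10]

First [q]_U = P [q]_B = [-8, 3, -1].
Then [q]_W = Q [q]_U = [12, 4, 10].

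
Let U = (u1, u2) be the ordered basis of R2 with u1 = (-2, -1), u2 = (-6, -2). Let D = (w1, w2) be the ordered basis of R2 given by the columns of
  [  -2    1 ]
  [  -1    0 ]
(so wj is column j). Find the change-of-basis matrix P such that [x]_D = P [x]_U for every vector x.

Let M have columns uj and N have columns wj. Then for every x, N [x]_D = x = M [x]_U, so P = N^(-1) M.
Since det N = 1, N^(-1) has integer entries; multiplying gives P = [[1, 2], [0, -2]].

[[1, 2], [0, -2]]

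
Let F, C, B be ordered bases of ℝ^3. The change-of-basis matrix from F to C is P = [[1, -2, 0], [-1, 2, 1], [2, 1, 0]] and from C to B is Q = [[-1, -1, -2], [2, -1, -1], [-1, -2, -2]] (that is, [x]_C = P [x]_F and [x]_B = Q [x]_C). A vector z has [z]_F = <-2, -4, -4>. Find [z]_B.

<20, 30, 30>

Apply P to get C-coordinates <6, -10, -8>, then Q to get B-coordinates.
The result is [z]_B = <20, 30, 30>.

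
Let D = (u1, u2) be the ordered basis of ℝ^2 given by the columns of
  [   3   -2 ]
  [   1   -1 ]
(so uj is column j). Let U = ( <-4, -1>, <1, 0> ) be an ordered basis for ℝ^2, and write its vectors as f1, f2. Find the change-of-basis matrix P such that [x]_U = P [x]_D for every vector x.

Take x = uj: its D-coordinates are the j-th standard unit vector, so P e_j — column j of P — equals [uj]_U.
u1 = -f1 - f2, giving column 1 = <-1, -1>; repeating for each j gives P = [[-1, 1], [-1, 2]].

[[-1, 1], [-1, 2]]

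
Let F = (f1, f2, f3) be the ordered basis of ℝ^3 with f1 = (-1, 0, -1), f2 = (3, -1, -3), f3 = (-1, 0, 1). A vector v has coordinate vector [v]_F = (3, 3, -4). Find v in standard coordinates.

v = M [v]_F, where M has columns f1, ..., f3.
Carrying out the matrix-vector product, v = (10, -3, -16).

(10, -3, -16)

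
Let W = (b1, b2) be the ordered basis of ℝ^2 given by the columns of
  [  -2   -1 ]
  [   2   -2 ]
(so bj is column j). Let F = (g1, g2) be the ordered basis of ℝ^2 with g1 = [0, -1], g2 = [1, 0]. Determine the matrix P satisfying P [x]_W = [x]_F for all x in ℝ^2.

Let M have columns bj and N have columns gj. Then for every x, N [x]_F = x = M [x]_W, so P = N^(-1) M.
Since det N = 1, N^(-1) has integer entries; multiplying gives P = [[-2, 2], [-2, -1]].

[[-2, 2], [-2, -1]]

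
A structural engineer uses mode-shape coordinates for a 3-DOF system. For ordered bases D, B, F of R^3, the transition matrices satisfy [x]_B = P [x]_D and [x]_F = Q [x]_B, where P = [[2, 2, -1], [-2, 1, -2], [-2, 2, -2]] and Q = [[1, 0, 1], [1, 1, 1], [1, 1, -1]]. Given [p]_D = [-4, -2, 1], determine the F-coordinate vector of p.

[-11, -7, -11]

First [p]_B = P [p]_D = [-13, 4, 2].
Then [p]_F = Q [p]_B = [-11, -7, -11].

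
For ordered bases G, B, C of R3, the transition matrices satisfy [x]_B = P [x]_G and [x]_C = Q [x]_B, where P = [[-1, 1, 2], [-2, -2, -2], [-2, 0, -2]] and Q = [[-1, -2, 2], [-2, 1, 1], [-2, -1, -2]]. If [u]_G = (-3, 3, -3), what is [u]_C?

(12, 18, -30)

First [u]_B = P [u]_G = (0, 6, 12).
Then [u]_C = Q [u]_B = (12, 18, -30).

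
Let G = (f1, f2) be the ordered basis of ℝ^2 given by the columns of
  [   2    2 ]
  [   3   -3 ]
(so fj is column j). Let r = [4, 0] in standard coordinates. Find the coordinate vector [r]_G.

[1, 1]

We seek scalars with c_1 f1 + c_2 f2 = r; equivalently solve M c = r where the columns of M are f1, f2.
System: 2c_1 + 2c_2 = 4, 3c_1 - 3c_2 = 0; solving gives c_1 = 1, c_2 = 1.
Check: f1 + f2 = [4, 0].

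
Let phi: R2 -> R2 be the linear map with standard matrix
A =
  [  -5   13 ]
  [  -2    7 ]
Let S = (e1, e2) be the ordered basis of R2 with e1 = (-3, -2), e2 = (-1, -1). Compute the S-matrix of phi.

With P the matrix whose columns are e1, e2, [phi]_S = P^(-1) A P.
Column by column: phi(e1) = A e1 = (-11, -8); its S-coordinates (3, 2) give column 1.
Continuing for each basis vector yields [phi]_S = [[3, 3], [2, -1]].

[[3, 3], [2, -1]]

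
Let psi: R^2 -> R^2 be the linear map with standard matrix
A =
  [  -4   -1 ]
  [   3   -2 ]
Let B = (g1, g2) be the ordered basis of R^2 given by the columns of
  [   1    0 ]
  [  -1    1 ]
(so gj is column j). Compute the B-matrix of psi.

Let P have columns g1, g2. Then [psi]_B = P^(-1) A P.
Here det P = 1, so P^(-1) is integer; computing A P first and then P^(-1)(A P) gives [[-3, -1], [2, -3]].

[[-3, -1], [2, -3]]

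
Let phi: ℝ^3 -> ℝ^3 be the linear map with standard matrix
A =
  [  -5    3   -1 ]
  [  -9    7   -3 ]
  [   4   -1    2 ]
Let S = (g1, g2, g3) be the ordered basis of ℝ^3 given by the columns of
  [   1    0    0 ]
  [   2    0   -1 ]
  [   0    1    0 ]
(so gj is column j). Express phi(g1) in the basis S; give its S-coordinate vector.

Compute phi(g1) = A g1 = (1, 5, 2) in standard coordinates.
Then write this in S-coordinates: solve for y in y_1 g1 + ... + y_3 g3 = (1, 5, 2).
This gives y = (1, 2, -3), which is column 1 of [phi]_S.

(1, 2, -3)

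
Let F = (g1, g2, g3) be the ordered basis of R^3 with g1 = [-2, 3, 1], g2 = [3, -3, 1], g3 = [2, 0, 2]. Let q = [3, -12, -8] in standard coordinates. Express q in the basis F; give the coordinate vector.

[-3, 1, -3]

[q]_F is the unique c with M c = q, where M has columns g1, ..., g3.
Solving this 3x3 system gives c = (-3, 1, -3).
Check: -3g1 + g2 - 3g3 = [3, -12, -8].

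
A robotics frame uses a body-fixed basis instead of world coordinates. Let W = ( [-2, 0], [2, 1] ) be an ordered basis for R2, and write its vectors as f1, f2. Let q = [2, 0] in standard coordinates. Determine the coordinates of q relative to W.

[q]_W is the unique c with M c = q, where M has columns f1, f2.
System: -2c_1 + 2c_2 = 2, 0c_1 + c_2 = 0; solving gives c_1 = -1, c_2 = 0.
Check: -f1 + 0·f2 = [2, 0].

[-1, 0]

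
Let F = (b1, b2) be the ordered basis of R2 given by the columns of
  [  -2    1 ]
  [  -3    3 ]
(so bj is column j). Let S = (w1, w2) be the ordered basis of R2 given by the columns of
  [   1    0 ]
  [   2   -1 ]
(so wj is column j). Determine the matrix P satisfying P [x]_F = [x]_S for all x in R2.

Take x = bj: its F-coordinates are the j-th standard unit vector, so P e_j — column j of P — equals [bj]_S.
b1 = -2w1 - w2, giving column 1 = (-2, -1); repeating for each j gives P = [[-2, 1], [-1, -1]].

[[-2, 1], [-1, -1]]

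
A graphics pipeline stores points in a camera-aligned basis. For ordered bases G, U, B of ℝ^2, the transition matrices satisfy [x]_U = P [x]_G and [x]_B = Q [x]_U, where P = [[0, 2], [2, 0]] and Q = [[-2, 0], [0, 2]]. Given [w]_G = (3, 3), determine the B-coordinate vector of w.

(-12, 12)

First [w]_U = P [w]_G = (6, 6).
Then [w]_B = Q [w]_U = (-12, 12).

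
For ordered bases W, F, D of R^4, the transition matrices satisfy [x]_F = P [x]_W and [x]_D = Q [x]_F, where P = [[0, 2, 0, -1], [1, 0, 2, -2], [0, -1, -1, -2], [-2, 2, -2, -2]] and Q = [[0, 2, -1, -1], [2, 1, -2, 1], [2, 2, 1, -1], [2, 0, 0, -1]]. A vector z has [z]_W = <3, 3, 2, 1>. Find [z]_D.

Composing the changes, [z]_D = Q P [z]_W.
Q P = [[4, -1, 7, 0], [-1, 8, 2, -2], [4, 1, 5, -6], [2, 2, 2, 0]]; applying this to <3, 3, 2, 1> gives <23, 23, 19, 16>.

<23, 23, 19, 16>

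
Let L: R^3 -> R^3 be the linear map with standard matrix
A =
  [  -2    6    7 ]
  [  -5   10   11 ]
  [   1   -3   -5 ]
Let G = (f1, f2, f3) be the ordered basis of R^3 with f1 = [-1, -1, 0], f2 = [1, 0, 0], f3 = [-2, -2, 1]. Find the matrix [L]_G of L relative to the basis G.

Let P have columns f1, ..., f3. Then [L]_G = P^(-1) A P.
Here det P = 1, so P^(-1) is integer; computing A P first and then P^(-1)(A P) gives [[1, 3, 1], [1, 3, -2], [2, 1, -1]].

[[1, 3, 1], [1, 3, -2], [2, 1, -1]]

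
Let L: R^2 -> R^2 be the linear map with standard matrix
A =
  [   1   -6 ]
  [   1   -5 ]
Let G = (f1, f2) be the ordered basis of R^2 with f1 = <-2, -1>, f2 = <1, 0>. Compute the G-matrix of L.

[[-3, -1], [-2, -1]]

The j-th column of [L]_G is [L(fj)]_G.
L(f1) = A f1 = <4, 3> = -3f1 - 2f2, so column 1 is <-3, -2>.
Repeating for f2 and assembling the columns gives [[-3, -1], [-2, -1]].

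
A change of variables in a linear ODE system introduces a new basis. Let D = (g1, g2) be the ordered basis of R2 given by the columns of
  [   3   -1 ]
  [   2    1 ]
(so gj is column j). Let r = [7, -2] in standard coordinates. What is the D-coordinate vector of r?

Write r = c_1 g1 + c_2 g2 and solve for the c_i.
System: 3c_1 - c_2 = 7, 2c_1 + c_2 = -2; solving gives c_1 = 1, c_2 = -4.
Check: g1 - 4g2 = [7, -2].

[1, -4]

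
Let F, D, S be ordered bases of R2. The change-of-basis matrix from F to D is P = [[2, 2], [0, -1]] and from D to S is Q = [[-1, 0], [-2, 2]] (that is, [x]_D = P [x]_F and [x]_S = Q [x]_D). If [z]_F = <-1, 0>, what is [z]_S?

<2, 4>

Composing the changes, [z]_S = Q P [z]_F.
Q P = [[-2, -2], [-4, -6]]; applying this to <-1, 0> gives <2, 4>.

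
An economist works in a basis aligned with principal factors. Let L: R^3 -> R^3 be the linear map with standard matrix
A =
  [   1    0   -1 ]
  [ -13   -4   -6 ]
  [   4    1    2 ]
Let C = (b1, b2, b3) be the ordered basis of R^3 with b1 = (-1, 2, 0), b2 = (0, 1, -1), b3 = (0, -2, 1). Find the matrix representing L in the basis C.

Let P have columns b1, ..., b3. Then [L]_C = P^(-1) A P.
Here det P = 1, so P^(-1) is integer; computing A P first and then P^(-1)(A P) gives [[1, -1, 1], [1, -2, 0], [-1, -3, 0]].

[[1, -1, 1], [1, -2, 0], [-1, -3, 0]]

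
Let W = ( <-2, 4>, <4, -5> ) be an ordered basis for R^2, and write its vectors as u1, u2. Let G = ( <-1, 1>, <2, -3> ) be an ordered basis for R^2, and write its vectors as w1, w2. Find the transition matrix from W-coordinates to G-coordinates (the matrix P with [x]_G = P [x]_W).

Let M have columns uj and N have columns wj. Then for every x, N [x]_G = x = M [x]_W, so P = N^(-1) M.
Since det N = 1, N^(-1) has integer entries; multiplying gives P = [[-2, -2], [-2, 1]].

[[-2, -2], [-2, 1]]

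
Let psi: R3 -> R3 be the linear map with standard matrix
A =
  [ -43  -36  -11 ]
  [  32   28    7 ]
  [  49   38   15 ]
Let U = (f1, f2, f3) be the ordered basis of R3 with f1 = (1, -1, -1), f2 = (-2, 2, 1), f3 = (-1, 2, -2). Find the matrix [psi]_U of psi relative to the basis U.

Let P have columns f1, ..., f3. Then [psi]_U = P^(-1) A P.
Here det P = 1, so P^(-1) is integer; computing A P first and then P^(-1)(A P) gives [[-1, 1, -2], [-3, -2, 1], [1, 2, 3]].

[[-1, 1, -2], [-3, -2, 1], [1, 2, 3]]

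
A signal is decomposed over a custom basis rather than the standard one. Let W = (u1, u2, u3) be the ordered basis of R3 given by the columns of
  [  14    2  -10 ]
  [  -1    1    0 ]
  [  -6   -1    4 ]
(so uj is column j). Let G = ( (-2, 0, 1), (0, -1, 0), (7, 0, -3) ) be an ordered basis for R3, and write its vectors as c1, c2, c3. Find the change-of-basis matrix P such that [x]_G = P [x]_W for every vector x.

[[0, -1, -2], [1, -1, 0], [2, 0, -2]]

Take x = uj: its W-coordinates are the j-th standard unit vector, so P e_j — column j of P — equals [uj]_G.
u1 = 0·c1 + c2 + 2c3, giving column 1 = (0, 1, 2); repeating for each j gives P = [[0, -1, -2], [1, -1, 0], [2, 0, -2]].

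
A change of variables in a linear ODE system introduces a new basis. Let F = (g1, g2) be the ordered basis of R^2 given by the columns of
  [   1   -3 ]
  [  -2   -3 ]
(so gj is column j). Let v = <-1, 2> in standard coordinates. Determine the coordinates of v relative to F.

<-1, 0>

Write v = c_1 g1 + c_2 g2 and solve for the c_i.
System: c_1 - 3c_2 = -1, -2c_1 - 3c_2 = 2; solving gives c_1 = -1, c_2 = 0.
Check: -g1 + 0·g2 = <-1, 2>.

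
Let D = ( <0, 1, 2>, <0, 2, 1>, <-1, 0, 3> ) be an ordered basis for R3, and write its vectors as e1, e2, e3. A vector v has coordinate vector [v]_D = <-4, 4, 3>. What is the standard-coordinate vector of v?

The coordinates say v = -4e1 + 4e2 + 3e3; adding the scaled basis vectors gives <-3, 4, 5>.

<-3, 4, 5>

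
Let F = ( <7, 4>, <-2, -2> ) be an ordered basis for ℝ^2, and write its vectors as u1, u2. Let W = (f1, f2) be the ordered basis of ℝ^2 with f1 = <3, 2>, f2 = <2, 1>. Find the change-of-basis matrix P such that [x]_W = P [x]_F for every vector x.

[[1, -2], [2, 2]]

Column j of P is [uj]_W, since P maps F-coordinates to W-coordinates.
Expressing u1 in W: u1 = f1 + 2f2, so column 1 of P is <1, 2>.
Doing the same for each uj gives P = [[1, -2], [2, 2]].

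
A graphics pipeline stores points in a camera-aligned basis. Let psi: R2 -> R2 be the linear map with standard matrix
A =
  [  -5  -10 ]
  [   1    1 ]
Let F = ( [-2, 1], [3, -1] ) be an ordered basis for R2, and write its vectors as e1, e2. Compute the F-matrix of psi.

With P the matrix whose columns are e1, e2, [psi]_F = P^(-1) A P.
Column by column: psi(e1) = A e1 = [0, -1]; its F-coordinates [-3, -2] give column 1.
Continuing for each basis vector yields [psi]_F = [[-3, 1], [-2, -1]].

[[-3, 1], [-2, -1]]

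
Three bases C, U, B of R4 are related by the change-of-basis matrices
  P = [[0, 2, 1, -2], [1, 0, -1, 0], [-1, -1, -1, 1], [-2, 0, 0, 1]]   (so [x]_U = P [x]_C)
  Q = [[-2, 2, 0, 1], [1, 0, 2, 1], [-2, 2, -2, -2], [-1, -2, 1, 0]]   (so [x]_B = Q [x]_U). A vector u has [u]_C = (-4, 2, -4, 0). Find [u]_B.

(8, 20, -28, 6)

First [u]_U = P [u]_C = (0, 0, 6, 8).
Then [u]_B = Q [u]_U = (8, 20, -28, 6).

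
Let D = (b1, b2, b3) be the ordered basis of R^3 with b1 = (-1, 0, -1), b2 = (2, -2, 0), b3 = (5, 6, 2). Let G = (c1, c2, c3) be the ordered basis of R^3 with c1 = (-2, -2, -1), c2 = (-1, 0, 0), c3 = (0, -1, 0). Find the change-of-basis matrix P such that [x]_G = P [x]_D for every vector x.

Take x = bj: its D-coordinates are the j-th standard unit vector, so P e_j — column j of P — equals [bj]_G.
b1 = c1 - c2 - 2c3, giving column 1 = (1, -1, -2); repeating for each j gives P = [[1, 0, -2], [-1, -2, -1], [-2, 2, -2]].

[[1, 0, -2], [-1, -2, -1], [-2, 2, -2]]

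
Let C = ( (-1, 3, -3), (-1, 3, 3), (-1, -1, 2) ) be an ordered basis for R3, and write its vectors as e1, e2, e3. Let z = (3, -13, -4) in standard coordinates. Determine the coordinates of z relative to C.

[z]_C is the unique c with M c = z, where M has columns e1, ..., e3.
Gaussian elimination on [M | z] yields c = (-1, -3, 1).
Check: -e1 - 3e2 + e3 = (3, -13, -4).

(-1, -3, 1)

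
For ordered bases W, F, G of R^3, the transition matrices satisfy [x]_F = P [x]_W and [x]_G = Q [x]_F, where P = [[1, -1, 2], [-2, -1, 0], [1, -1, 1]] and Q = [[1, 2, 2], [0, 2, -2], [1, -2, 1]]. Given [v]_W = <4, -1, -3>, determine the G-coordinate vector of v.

Apply P to get F-coordinates <-1, -7, 2>, then Q to get G-coordinates.
The result is [v]_G = <-11, -18, 15>.

<-11, -18, 15>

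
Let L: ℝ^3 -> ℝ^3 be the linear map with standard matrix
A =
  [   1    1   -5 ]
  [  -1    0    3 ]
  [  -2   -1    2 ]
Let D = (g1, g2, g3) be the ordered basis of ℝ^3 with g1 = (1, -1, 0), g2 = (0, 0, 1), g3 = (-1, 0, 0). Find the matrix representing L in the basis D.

[[1, -3, -1], [-1, 2, 2], [1, 2, 0]]

Let P have columns g1, ..., g3. Then [L]_D = P^(-1) A P.
Here det P = 1, so P^(-1) is integer; computing A P first and then P^(-1)(A P) gives [[1, -3, -1], [-1, 2, 2], [1, 2, 0]].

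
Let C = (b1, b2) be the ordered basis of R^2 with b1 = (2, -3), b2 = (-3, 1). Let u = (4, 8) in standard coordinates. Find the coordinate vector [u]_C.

[u]_C is the unique c with M c = u, where M has columns b1, b2.
System: 2c_1 - 3c_2 = 4, -3c_1 + c_2 = 8; solving gives c_1 = -4, c_2 = -4.
Check: -4b1 - 4b2 = (4, 8).

(-4, -4)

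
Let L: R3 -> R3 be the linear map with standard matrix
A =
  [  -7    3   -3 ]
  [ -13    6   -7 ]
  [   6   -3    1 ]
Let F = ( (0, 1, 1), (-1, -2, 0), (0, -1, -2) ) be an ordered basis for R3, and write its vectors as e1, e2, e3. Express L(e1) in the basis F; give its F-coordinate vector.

Compute L(e1) = A e1 = (0, -1, -2) in standard coordinates.
Then write this in F-coordinates: solve for y in y_1 e1 + ... + y_3 e3 = (0, -1, -2).
This gives y = (0, 0, 1), which is column 1 of [L]_F.

(0, 0, 1)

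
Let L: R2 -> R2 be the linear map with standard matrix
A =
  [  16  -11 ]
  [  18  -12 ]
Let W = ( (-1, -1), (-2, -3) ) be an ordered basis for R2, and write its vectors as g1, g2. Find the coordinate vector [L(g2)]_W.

Column 2 of [L]_W is the W-coordinate vector of L(g2).
In standard coordinates L(g2) = A g2 = (1, 0).
Converting to W: (1, 0) = -3g1 + g2, so the coordinate vector is (-3, 1).

(-3, 1)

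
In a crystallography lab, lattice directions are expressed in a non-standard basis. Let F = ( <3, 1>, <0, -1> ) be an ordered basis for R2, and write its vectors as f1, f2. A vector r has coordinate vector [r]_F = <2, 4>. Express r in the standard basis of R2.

r = M [r]_F, where M has columns f1, f2.
Carrying out the matrix-vector product, r = <6, -2>.

<6, -2>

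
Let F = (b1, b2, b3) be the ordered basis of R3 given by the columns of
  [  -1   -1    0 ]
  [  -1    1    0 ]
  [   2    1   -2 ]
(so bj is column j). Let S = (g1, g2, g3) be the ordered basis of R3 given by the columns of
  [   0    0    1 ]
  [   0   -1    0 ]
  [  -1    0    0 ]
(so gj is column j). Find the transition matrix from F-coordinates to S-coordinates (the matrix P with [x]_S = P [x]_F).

[[-2, -1, 2], [1, -1, 0], [-1, -1, 0]]

Let M have columns bj and N have columns gj. Then for every x, N [x]_S = x = M [x]_F, so P = N^(-1) M.
Since det N = -1, N^(-1) has integer entries; multiplying gives P = [[-2, -1, 2], [1, -1, 0], [-1, -1, 0]].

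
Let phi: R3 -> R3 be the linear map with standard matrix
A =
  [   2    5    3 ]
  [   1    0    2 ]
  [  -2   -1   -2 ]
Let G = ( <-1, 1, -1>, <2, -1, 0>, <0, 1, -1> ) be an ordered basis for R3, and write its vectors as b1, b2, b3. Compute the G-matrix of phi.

Let P have columns b1, ..., b3. Then [phi]_G = P^(-1) A P.
Here det P = -1, so P^(-1) is integer; computing A P first and then P^(-1)(A P) gives [[0, 3, 0], [0, 1, 1], [-3, 0, -1]].

[[0, 3, 0], [0, 1, 1], [-3, 0, -1]]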